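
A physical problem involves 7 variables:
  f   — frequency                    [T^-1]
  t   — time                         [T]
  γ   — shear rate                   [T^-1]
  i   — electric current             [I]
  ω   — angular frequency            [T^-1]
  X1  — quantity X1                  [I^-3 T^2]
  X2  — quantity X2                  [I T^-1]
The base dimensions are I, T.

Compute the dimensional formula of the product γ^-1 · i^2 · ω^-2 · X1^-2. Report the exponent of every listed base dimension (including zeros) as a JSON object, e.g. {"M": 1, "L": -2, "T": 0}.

{"I": 8, "T": -1}

Write exponents as rows I,T / cols f,t,γ,i,ω,X1,X2:
  I: [ 0  0  0  1  0 -3  1]
  T: [-1  1 -1  0 -1  2 -1]
  [I]: (-1)·0+(2)·1+(-2)·0+(-2)·-3 = 8
  [T]: (-1)·-1+(2)·0+(-2)·-1+(-2)·2 = -1
⇒ I^8 T^-1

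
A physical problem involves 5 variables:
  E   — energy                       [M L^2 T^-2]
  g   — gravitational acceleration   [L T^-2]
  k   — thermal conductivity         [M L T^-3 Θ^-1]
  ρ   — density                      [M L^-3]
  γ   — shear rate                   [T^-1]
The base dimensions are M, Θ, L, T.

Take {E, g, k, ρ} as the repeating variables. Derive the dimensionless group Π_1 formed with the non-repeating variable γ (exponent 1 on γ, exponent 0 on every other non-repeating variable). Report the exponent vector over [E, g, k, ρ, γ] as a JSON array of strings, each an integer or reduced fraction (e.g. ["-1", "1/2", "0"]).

Dimensional matrix (M×Θ×L×T by E×g×k×ρ×γ):
  M: [ 1  0  1  1  0]
  Θ: [ 0  0 -1  0  0]
  L: [ 2  1  1 -3  0]
  T: [-2 -2 -3  0 -1]
Echelon form has 4 nonzero rows (pivots: E,g,k,ρ)
Repeat: E,g,k,ρ; free: γ
RREF:
  r0: [   1    0    0    0 -1/8]
  r1: [   0    1    0    0  5/8]
  r2: [   0    0    1    0    0]
  r3: [   0    0    0    1  1/8]
Fix exponent of γ at 1; solve each RREF row for its pivot's exponent:
  r0: exp(E) + (-1/8)·1 = 0 ⇒ exp(E) = 1/8
  r1: exp(g) + (5/8)·1 = 0 ⇒ exp(g) = -5/8
  r2: exp(k) + (0)·1 = 0 ⇒ exp(k) = 0
  r3: exp(ρ) + (1/8)·1 = 0 ⇒ exp(ρ) = -1/8
Π_1 = E^(1/8) · g^(-5/8) · ρ^(-1/8) · γ

["1/8", "-5/8", "0", "-1/8", "1"]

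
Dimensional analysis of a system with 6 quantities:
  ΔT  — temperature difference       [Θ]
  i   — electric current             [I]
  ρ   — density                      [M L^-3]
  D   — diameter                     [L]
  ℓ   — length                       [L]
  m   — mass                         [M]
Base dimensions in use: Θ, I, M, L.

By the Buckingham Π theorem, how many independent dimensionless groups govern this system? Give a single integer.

Exponent matrix [Θ,I,M,L] × [ΔT,i,ρ,D,ℓ,m]:
  Θ: [ 1  0  0  0  0  0]
  I: [ 0  1  0  0  0  0]
  M: [ 0  0  1  0  0  1]
  L: [ 0  0 -3  1  1  0]
RREF → pivots at {ΔT,i,ρ,D} ⇒ r = 4
6 vars − rank 4 = 2 Π groups

2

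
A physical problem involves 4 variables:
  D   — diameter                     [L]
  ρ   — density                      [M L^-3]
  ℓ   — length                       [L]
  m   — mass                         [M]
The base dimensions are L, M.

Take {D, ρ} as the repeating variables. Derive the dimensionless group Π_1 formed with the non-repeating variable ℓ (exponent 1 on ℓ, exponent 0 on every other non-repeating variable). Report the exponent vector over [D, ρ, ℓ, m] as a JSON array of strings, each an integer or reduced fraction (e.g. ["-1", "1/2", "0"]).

["-1", "0", "1", "0"]

Write exponents as rows L,M / cols D,ρ,ℓ,m:
  L: [ 1 -3  1  0]
  M: [ 0  1  0  1]
Echelon form has 2 nonzero rows (pivots: D,ρ)
Pivot set = {D,ρ}, free = {ℓ,m}
RREF:
  r0: [   1    0    1    3]
  r1: [   0    1    0    1]
Fix exponent of ℓ at 1, m at 0; solve each RREF row for its pivot's exponent:
  r0: exp(D) + (1)·1 = 0 ⇒ exp(D) = -1
  r1: exp(ρ) + (0)·1 = 0 ⇒ exp(ρ) = 0
Π_1 = D^-1 · ℓ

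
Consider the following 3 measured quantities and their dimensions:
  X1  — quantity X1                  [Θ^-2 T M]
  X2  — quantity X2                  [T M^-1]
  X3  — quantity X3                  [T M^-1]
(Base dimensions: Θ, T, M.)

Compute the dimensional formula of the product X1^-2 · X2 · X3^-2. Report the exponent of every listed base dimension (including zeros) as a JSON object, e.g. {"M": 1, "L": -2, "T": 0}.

Write exponents as rows Θ,T,M / cols X1,X2,X3:
  Θ: [-2  0  0]
  T: [ 1  1  1]
  M: [ 1 -1 -1]
  [Θ]: (-2)·-2+(1)·0+(-2)·0 = 4
  [T]: (-2)·1+(1)·1+(-2)·1 = -3
  [M]: (-2)·1+(1)·-1+(-2)·-1 = -1
⇒ Θ^4 T^-3 M^-1

{"Θ": 4, "T": -3, "M": -1}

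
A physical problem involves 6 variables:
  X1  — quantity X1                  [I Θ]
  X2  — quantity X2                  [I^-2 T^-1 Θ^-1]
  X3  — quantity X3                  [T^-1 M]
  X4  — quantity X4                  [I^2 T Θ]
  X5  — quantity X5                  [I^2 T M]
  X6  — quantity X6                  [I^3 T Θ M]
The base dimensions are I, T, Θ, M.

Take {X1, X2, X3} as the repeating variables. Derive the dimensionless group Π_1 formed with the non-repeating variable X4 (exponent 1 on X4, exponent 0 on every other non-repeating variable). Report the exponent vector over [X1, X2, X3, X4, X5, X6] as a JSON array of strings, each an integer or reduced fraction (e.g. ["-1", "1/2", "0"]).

["0", "1", "0", "1", "0", "0"]

Dimensional matrix (I×T×Θ×M by X1×X2×X3×X4×X5×X6):
  I: [ 1 -2  0  2  2  3]
  T: [ 0 -1 -1  1  1  1]
  Θ: [ 1 -1  0  1  0  1]
  M: [ 0  0  1  0  1  1]
Echelon form has 3 nonzero rows (pivots: X1,X2,X3)
Pivot set = {X1,X2,X3}, free = {X4,X5,X6}
RREF:
  r0: [   1    0    0    0   -2   -1]
  r1: [   0    1    0   -1   -2   -2]
  r2: [   0    0    1    0    1    1]
  r3: [   0    0    0    0    0    0]
Fix exponent of X4 at 1, X5 at 0, X6 at 0; solve each RREF row for its pivot's exponent:
  r0: exp(X1) + (0)·1 = 0 ⇒ exp(X1) = 0
  r1: exp(X2) + (-1)·1 = 0 ⇒ exp(X2) = 1
  r2: exp(X3) + (0)·1 = 0 ⇒ exp(X3) = 0
Π_1 = X2 · X4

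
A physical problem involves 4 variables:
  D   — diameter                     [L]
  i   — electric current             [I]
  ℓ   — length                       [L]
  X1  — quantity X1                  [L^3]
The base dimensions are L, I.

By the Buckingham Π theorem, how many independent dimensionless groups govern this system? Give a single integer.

Write exponents as rows L,I / cols D,i,ℓ,X1:
  L: [ 1  0  1  3]
  I: [ 0  1  0  0]
RREF → pivots at {D,i} ⇒ r = 2
4 vars − rank 2 = 2 Π groups

2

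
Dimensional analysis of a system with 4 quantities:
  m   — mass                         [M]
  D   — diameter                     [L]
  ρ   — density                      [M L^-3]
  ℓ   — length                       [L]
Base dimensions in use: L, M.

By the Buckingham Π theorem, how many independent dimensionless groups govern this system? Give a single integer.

2

Write exponents as rows L,M / cols m,D,ρ,ℓ:
  L: [ 0  1 -3  1]
  M: [ 1  0  1  0]
Row reduction gives pivot columns m,D; rank = 2
Π count = n − r = 4 − 2 = 2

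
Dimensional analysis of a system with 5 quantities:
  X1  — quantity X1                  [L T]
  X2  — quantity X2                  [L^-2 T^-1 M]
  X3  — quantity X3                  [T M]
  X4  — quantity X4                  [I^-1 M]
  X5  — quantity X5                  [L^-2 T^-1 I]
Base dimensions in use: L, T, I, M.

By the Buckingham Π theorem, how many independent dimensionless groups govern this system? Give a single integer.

2

Dimensional matrix (L×T×I×M by X1×X2×X3×X4×X5):
  L: [ 1 -2  0  0 -2]
  T: [ 1 -1  1  0 -1]
  I: [ 0  0  0 -1  1]
  M: [ 0  1  1  1  0]
RREF → pivots at {X1,X2,X4} ⇒ r = 3
n=5, r=3 ⇒ 2 dimensionless groups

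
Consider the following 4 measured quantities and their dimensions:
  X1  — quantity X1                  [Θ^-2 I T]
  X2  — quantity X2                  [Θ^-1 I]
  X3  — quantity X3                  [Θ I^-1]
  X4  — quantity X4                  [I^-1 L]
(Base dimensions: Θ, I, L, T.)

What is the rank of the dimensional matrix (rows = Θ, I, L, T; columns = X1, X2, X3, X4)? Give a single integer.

3

Write exponents as rows Θ,I,L,T / cols X1,X2,X3,X4:
  Θ: [-2 -1  1  0]
  I: [ 1  1 -1 -1]
  L: [ 0  0  0  1]
  T: [ 1  0  0  0]
Echelon form has 3 nonzero rows (pivots: X1,X2,X4)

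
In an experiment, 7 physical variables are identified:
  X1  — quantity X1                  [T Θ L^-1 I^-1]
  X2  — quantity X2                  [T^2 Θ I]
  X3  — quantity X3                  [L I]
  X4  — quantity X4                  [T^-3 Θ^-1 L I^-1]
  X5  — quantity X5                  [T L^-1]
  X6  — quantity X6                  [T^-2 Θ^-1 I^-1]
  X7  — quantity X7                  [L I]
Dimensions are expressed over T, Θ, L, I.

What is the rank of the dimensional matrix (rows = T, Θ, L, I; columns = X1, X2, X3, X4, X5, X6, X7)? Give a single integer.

3

Write exponents as rows T,Θ,L,I / cols X1,X2,X3,X4,X5,X6,X7:
  T: [ 1  2  0 -3  1 -2  0]
  Θ: [ 1  1  0 -1  0 -1  0]
  L: [-1  0  1  1 -1  0  1]
  I: [-1  1  1 -1  0 -1  1]
Echelon form has 3 nonzero rows (pivots: X1,X2,X3)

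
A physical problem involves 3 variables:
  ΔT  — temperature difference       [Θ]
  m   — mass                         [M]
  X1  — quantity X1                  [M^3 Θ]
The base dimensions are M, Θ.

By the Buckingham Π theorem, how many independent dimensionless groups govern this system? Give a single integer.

1

Exponent matrix [M,Θ] × [ΔT,m,X1]:
  M: [ 0  1  3]
  Θ: [ 1  0  1]
RREF → pivots at {ΔT,m} ⇒ r = 2
3 vars − rank 2 = 1 Π group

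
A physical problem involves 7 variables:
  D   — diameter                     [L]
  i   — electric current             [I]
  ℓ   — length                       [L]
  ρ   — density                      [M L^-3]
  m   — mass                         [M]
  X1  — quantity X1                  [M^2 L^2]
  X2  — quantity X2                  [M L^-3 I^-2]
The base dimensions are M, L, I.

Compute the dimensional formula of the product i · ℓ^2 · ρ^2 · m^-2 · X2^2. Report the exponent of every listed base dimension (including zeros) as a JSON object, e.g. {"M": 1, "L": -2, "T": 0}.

Exponent matrix [M,L,I] × [D,i,ℓ,ρ,m,X1,X2]:
  M: [ 0  0  0  1  1  2  1]
  L: [ 1  0  1 -3  0  2 -3]
  I: [ 0  1  0  0  0  0 -2]
  [M]: (1)·0+(2)·0+(2)·1+(-2)·1+(2)·1 = 2
  [L]: (1)·0+(2)·1+(2)·-3+(-2)·0+(2)·-3 = -10
  [I]: (1)·1+(2)·0+(2)·0+(-2)·0+(2)·-2 = -3
⇒ M^2 L^-10 I^-3

{"M": 2, "L": -10, "I": -3}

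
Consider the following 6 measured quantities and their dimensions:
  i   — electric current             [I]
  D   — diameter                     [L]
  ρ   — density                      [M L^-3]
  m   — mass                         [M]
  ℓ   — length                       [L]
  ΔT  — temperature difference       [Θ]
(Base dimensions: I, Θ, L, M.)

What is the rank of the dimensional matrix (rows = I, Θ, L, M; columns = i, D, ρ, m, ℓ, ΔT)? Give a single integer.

Write exponents as rows I,Θ,L,M / cols i,D,ρ,m,ℓ,ΔT:
  I: [ 1  0  0  0  0  0]
  Θ: [ 0  0  0  0  0  1]
  L: [ 0  1 -3  0  1  0]
  M: [ 0  0  1  1  0  0]
Row reduction gives pivot columns i,D,ρ,ΔT; rank = 4

4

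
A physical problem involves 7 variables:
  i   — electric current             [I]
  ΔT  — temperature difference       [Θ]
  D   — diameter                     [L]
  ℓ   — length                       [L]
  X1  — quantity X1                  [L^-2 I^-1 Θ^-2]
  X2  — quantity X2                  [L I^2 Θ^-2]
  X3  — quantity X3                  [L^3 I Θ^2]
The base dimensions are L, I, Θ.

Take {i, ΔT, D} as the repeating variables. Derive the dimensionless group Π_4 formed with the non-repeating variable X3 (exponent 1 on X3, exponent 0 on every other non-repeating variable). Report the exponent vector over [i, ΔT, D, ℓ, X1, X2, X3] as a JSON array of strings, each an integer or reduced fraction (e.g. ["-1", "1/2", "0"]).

Dimensional matrix (L×I×Θ by i×ΔT×D×ℓ×X1×X2×X3):
  L: [ 0  0  1  1 -2  1  3]
  I: [ 1  0  0  0 -1  2  1]
  Θ: [ 0  1  0  0 -2 -2  2]
Echelon form has 3 nonzero rows (pivots: i,ΔT,D)
Pivot set = {i,ΔT,D}, free = {ℓ,X1,X2,X3}
RREF:
  r0: [   1    0    0    0   -1    2    1]
  r1: [   0    1    0    0   -2   -2    2]
  r2: [   0    0    1    1   -2    1    3]
Fix exponent of X3 at 1, ℓ at 0, X1 at 0, X2 at 0; solve each RREF row for its pivot's exponent:
  r0: exp(i) + (1)·1 = 0 ⇒ exp(i) = -1
  r1: exp(ΔT) + (2)·1 = 0 ⇒ exp(ΔT) = -2
  r2: exp(D) + (3)·1 = 0 ⇒ exp(D) = -3
Π_4 = i^-1 · ΔT^-2 · D^-3 · X3

["-1", "-2", "-3", "0", "0", "0", "1"]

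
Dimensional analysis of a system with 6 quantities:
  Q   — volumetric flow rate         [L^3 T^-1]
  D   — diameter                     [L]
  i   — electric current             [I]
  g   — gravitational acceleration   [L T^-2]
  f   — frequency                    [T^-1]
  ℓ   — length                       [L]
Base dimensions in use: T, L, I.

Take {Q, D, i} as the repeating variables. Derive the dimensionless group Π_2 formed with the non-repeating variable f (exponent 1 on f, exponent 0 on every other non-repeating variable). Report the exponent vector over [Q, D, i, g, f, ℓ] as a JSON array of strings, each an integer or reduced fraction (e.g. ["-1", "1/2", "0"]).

Dimensional matrix (T×L×I by Q×D×i×g×f×ℓ):
  T: [-1  0  0 -2 -1  0]
  L: [ 3  1  0  1  0  1]
  I: [ 0  0  1  0  0  0]
Row reduction gives pivot columns Q,D,i; rank = 3
Pivot set = {Q,D,i}, free = {g,f,ℓ}
RREF:
  r0: [   1    0    0    2    1    0]
  r1: [   0    1    0   -5   -3    1]
  r2: [   0    0    1    0    0    0]
Fix exponent of f at 1, g at 0, ℓ at 0; solve each RREF row for its pivot's exponent:
  r0: exp(Q) + (1)·1 = 0 ⇒ exp(Q) = -1
  r1: exp(D) + (-3)·1 = 0 ⇒ exp(D) = 3
  r2: exp(i) + (0)·1 = 0 ⇒ exp(i) = 0
Π_2 = Q^-1 · D^3 · f

["-1", "3", "0", "0", "1", "0"]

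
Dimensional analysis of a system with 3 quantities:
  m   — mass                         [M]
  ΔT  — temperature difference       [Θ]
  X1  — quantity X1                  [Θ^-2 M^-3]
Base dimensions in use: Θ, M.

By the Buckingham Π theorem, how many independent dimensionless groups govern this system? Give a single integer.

Dimensional matrix (Θ×M by m×ΔT×X1):
  Θ: [ 0  1 -2]
  M: [ 1  0 -3]
RREF → pivots at {m,ΔT} ⇒ r = 2
3 vars − rank 2 = 1 Π group

1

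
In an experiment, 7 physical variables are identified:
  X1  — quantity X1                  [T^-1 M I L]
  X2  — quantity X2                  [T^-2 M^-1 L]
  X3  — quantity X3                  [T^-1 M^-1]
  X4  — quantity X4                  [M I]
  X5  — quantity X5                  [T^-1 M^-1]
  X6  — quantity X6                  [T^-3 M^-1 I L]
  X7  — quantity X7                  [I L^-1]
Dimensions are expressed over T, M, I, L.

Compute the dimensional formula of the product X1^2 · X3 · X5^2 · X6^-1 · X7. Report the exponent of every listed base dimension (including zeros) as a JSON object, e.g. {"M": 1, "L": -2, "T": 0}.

{"T": -2, "M": 0, "I": 2, "L": 0}

Exponent matrix [T,M,I,L] × [X1,X2,X3,X4,X5,X6,X7]:
  T: [-1 -2 -1  0 -1 -3  0]
  M: [ 1 -1 -1  1 -1 -1  0]
  I: [ 1  0  0  1  0  1  1]
  L: [ 1  1  0  0  0  1 -1]
  [T]: (2)·-1+(1)·-1+(2)·-1+(-1)·-3+(1)·0 = -2
  [M]: (2)·1+(1)·-1+(2)·-1+(-1)·-1+(1)·0 = 0
  [I]: (2)·1+(1)·0+(2)·0+(-1)·1+(1)·1 = 2
  [L]: (2)·1+(1)·0+(2)·0+(-1)·1+(1)·-1 = 0
⇒ T^-2 I^2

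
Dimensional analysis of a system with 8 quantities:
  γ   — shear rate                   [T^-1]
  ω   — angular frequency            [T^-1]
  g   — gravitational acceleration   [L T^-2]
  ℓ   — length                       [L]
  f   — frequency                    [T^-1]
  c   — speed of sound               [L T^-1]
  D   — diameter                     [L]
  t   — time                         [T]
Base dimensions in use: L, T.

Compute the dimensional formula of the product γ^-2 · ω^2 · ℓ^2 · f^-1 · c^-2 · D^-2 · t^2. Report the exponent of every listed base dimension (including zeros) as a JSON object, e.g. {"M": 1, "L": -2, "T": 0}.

Dimensional matrix (L×T by γ×ω×g×ℓ×f×c×D×t):
  L: [ 0  0  1  1  0  1  1  0]
  T: [-1 -1 -2  0 -1 -1  0  1]
  [L]: (-2)·0+(2)·0+(2)·1+(-1)·0+(-2)·1+(-2)·1+(2)·0 = -2
  [T]: (-2)·-1+(2)·-1+(2)·0+(-1)·-1+(-2)·-1+(-2)·0+(2)·1 = 5
⇒ L^-2 T^5

{"L": -2, "T": 5}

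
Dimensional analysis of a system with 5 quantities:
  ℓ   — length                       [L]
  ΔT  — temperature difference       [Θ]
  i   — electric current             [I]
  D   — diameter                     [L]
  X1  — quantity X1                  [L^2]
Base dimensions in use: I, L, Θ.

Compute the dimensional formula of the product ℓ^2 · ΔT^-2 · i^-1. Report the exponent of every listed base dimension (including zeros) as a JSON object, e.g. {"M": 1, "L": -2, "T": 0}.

{"I": -1, "L": 2, "Θ": -2}

Exponent matrix [I,L,Θ] × [ℓ,ΔT,i,D,X1]:
  I: [ 0  0  1  0  0]
  L: [ 1  0  0  1  2]
  Θ: [ 0  1  0  0  0]
  [I]: (2)·0+(-2)·0+(-1)·1 = -1
  [L]: (2)·1+(-2)·0+(-1)·0 = 2
  [Θ]: (2)·0+(-2)·1+(-1)·0 = -2
⇒ I^-1 L^2 Θ^-2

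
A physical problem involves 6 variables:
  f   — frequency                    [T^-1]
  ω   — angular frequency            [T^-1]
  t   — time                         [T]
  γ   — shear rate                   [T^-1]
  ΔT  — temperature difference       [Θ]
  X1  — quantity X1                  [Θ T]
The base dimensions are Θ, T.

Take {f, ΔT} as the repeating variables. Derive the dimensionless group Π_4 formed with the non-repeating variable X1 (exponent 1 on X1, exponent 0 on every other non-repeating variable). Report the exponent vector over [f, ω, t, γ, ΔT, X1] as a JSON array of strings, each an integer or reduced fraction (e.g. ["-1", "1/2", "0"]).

Dimensional matrix (Θ×T by f×ω×t×γ×ΔT×X1):
  Θ: [ 0  0  0  0  1  1]
  T: [-1 -1  1 -1  0  1]
Echelon form has 2 nonzero rows (pivots: f,ΔT)
Pivot set = {f,ΔT}, free = {ω,t,γ,X1}
RREF:
  r0: [   1    1   -1    1    0   -1]
  r1: [   0    0    0    0    1    1]
Fix exponent of X1 at 1, ω at 0, t at 0, γ at 0; solve each RREF row for its pivot's exponent:
  r0: exp(f) + (-1)·1 = 0 ⇒ exp(f) = 1
  r1: exp(ΔT) + (1)·1 = 0 ⇒ exp(ΔT) = -1
Π_4 = f · ΔT^-1 · X1

["1", "0", "0", "0", "-1", "1"]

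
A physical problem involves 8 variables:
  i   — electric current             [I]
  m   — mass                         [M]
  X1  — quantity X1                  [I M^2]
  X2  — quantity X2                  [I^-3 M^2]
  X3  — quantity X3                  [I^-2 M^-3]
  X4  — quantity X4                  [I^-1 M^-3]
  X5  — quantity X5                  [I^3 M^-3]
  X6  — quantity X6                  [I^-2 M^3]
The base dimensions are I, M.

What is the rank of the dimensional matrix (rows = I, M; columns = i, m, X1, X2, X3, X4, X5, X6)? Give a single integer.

2

Exponent matrix [I,M] × [i,m,X1,X2,X3,X4,X5,X6]:
  I: [ 1  0  1 -3 -2 -1  3 -2]
  M: [ 0  1  2  2 -3 -3 -3  3]
RREF → pivots at {i,m} ⇒ r = 2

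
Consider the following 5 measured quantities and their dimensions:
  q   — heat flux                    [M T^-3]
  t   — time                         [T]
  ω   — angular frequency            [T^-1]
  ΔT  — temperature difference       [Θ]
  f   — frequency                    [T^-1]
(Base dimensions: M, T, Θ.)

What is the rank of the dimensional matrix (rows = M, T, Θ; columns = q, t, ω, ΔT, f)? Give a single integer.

3

Exponent matrix [M,T,Θ] × [q,t,ω,ΔT,f]:
  M: [ 1  0  0  0  0]
  T: [-3  1 -1  0 -1]
  Θ: [ 0  0  0  1  0]
Echelon form has 3 nonzero rows (pivots: q,t,ΔT)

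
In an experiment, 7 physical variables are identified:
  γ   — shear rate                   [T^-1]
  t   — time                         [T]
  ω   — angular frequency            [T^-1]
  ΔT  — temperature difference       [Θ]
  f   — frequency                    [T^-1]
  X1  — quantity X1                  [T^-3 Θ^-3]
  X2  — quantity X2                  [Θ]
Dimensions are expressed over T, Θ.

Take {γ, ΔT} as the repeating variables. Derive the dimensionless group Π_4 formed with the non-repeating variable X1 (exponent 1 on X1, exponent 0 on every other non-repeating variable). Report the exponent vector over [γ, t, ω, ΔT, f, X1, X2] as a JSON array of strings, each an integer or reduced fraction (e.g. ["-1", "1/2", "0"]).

["-3", "0", "0", "3", "0", "1", "0"]

Exponent matrix [T,Θ] × [γ,t,ω,ΔT,f,X1,X2]:
  T: [-1  1 -1  0 -1 -3  0]
  Θ: [ 0  0  0  1  0 -3  1]
Row reduction gives pivot columns γ,ΔT; rank = 2
Repeat: γ,ΔT; free: t,ω,f,X1,X2
RREF:
  r0: [   1   -1    1    0    1    3    0]
  r1: [   0    0    0    1    0   -3    1]
Fix exponent of X1 at 1, t at 0, ω at 0, f at 0, X2 at 0; solve each RREF row for its pivot's exponent:
  r0: exp(γ) + (3)·1 = 0 ⇒ exp(γ) = -3
  r1: exp(ΔT) + (-3)·1 = 0 ⇒ exp(ΔT) = 3
Π_4 = γ^-3 · ΔT^3 · X1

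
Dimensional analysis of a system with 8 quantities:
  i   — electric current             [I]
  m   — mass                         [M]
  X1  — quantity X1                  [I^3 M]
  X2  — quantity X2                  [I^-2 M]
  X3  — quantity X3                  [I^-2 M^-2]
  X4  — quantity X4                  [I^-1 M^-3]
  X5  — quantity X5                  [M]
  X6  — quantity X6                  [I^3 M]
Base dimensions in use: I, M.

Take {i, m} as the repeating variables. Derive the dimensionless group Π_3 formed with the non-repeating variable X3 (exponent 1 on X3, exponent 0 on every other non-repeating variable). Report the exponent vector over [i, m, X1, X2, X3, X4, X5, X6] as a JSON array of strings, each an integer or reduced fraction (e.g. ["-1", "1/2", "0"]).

Exponent matrix [I,M] × [i,m,X1,X2,X3,X4,X5,X6]:
  I: [ 1  0  3 -2 -2 -1  0  3]
  M: [ 0  1  1  1 -2 -3  1  1]
RREF → pivots at {i,m} ⇒ r = 2
Repeat: i,m; free: X1,X2,X3,X4,X5,X6
RREF:
  r0: [   1    0    3   -2   -2   -1    0    3]
  r1: [   0    1    1    1   -2   -3    1    1]
Fix exponent of X3 at 1, X1 at 0, X2 at 0, X4 at 0, X5 at 0, X6 at 0; solve each RREF row for its pivot's exponent:
  r0: exp(i) + (-2)·1 = 0 ⇒ exp(i) = 2
  r1: exp(m) + (-2)·1 = 0 ⇒ exp(m) = 2
Π_3 = i^2 · m^2 · X3

["2", "2", "0", "0", "1", "0", "0", "0"]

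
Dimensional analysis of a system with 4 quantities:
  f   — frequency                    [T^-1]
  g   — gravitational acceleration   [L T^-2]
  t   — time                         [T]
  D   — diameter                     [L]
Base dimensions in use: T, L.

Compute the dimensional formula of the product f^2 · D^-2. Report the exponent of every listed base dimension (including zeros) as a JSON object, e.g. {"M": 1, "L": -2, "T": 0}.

Dimensional matrix (T×L by f×g×t×D):
  T: [-1 -2  1  0]
  L: [ 0  1  0  1]
  [T]: (2)·-1+(-2)·0 = -2
  [L]: (2)·0+(-2)·1 = -2
⇒ T^-2 L^-2

{"T": -2, "L": -2}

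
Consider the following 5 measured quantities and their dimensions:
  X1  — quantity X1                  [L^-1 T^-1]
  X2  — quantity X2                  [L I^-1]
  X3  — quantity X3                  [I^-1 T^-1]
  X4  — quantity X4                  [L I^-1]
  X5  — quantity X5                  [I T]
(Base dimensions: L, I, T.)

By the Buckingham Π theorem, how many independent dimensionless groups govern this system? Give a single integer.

3

Dimensional matrix (L×I×T by X1×X2×X3×X4×X5):
  L: [-1  1  0  1  0]
  I: [ 0 -1 -1 -1  1]
  T: [-1  0 -1  0  1]
Echelon form has 2 nonzero rows (pivots: X1,X2)
n=5, r=2 ⇒ 3 dimensionless groups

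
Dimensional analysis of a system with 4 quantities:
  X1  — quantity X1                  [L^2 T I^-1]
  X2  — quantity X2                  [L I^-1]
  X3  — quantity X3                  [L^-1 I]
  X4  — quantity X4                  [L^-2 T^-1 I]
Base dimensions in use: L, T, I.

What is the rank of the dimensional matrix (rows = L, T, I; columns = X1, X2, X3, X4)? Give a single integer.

Dimensional matrix (L×T×I by X1×X2×X3×X4):
  L: [ 2  1 -1 -2]
  T: [ 1  0  0 -1]
  I: [-1 -1  1  1]
Echelon form has 2 nonzero rows (pivots: X1,X2)

2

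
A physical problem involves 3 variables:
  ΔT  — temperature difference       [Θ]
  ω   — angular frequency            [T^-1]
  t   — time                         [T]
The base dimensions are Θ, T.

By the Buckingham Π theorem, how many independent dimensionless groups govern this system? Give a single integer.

1

Write exponents as rows Θ,T / cols ΔT,ω,t:
  Θ: [ 1  0  0]
  T: [ 0 -1  1]
Row reduction gives pivot columns ΔT,ω; rank = 2
n=3, r=2 ⇒ 1 dimensionless group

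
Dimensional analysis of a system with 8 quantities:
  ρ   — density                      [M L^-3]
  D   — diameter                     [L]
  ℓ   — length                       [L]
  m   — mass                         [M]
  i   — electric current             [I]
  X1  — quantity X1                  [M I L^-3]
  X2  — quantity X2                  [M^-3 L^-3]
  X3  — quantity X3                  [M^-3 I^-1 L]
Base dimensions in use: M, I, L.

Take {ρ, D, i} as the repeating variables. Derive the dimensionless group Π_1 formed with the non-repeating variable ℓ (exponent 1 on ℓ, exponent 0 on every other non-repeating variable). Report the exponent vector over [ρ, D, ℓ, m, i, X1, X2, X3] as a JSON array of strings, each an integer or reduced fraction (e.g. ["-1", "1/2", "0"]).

Dimensional matrix (M×I×L by ρ×D×ℓ×m×i×X1×X2×X3):
  M: [ 1  0  0  1  0  1 -3 -3]
  I: [ 0  0  0  0  1  1  0 -1]
  L: [-3  1  1  0  0 -3 -3  1]
RREF → pivots at {ρ,D,i} ⇒ r = 3
Repeat: ρ,D,i; free: ℓ,m,X1,X2,X3
RREF:
  r0: [   1    0    0    1    0    1   -3   -3]
  r1: [   0    1    1    3    0    0  -12   -8]
  r2: [   0    0    0    0    1    1    0   -1]
Fix exponent of ℓ at 1, m at 0, X1 at 0, X2 at 0, X3 at 0; solve each RREF row for its pivot's exponent:
  r0: exp(ρ) + (0)·1 = 0 ⇒ exp(ρ) = 0
  r1: exp(D) + (1)·1 = 0 ⇒ exp(D) = -1
  r2: exp(i) + (0)·1 = 0 ⇒ exp(i) = 0
Π_1 = D^-1 · ℓ

["0", "-1", "1", "0", "0", "0", "0", "0"]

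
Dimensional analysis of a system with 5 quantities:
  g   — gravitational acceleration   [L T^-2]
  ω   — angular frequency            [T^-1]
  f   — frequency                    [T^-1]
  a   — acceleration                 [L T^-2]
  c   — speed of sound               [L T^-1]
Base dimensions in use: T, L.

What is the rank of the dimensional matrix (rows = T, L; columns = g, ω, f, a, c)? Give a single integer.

Exponent matrix [T,L] × [g,ω,f,a,c]:
  T: [-2 -1 -1 -2 -1]
  L: [ 1  0  0  1  1]
Row reduction gives pivot columns g,ω; rank = 2

2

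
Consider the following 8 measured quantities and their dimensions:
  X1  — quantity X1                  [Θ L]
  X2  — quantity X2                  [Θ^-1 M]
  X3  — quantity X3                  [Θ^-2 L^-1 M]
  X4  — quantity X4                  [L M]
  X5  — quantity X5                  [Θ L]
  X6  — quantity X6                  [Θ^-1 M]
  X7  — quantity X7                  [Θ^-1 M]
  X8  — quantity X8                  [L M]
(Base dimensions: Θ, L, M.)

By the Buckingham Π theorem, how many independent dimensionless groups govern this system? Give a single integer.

Write exponents as rows Θ,L,M / cols X1,X2,X3,X4,X5,X6,X7,X8:
  Θ: [ 1 -1 -2  0  1 -1 -1  0]
  L: [ 1  0 -1  1  1  0  0  1]
  M: [ 0  1  1  1  0  1  1  1]
Row reduction gives pivot columns X1,X2; rank = 2
n=8, r=2 ⇒ 6 dimensionless groups

6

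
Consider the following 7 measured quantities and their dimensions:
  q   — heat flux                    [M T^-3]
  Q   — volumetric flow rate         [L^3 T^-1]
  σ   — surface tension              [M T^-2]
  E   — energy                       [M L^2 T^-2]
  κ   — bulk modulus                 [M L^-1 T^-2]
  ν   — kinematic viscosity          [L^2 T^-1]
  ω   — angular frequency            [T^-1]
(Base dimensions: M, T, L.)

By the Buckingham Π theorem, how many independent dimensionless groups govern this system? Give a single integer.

4

Dimensional matrix (M×T×L by q×Q×σ×E×κ×ν×ω):
  M: [ 1  0  1  1  1  0  0]
  T: [-3 -1 -2 -2 -2 -1 -1]
  L: [ 0  3  0  2 -1  2  0]
RREF → pivots at {q,Q,σ} ⇒ r = 3
Π count = n − r = 7 − 3 = 4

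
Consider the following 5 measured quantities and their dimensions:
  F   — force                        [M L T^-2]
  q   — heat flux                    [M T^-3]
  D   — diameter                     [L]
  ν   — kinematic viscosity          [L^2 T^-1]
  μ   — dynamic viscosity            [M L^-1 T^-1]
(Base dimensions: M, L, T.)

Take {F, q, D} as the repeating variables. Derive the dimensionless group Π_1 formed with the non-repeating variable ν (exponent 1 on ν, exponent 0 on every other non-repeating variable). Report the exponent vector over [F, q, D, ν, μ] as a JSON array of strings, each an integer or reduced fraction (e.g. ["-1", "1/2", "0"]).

["1", "-1", "-3", "1", "0"]

Exponent matrix [M,L,T] × [F,q,D,ν,μ]:
  M: [ 1  1  0  0  1]
  L: [ 1  0  1  2 -1]
  T: [-2 -3  0 -1 -1]
RREF → pivots at {F,q,D} ⇒ r = 3
Repeat: F,q,D; free: ν,μ
RREF:
  r0: [   1    0    0   -1    2]
  r1: [   0    1    0    1   -1]
  r2: [   0    0    1    3   -3]
Fix exponent of ν at 1, μ at 0; solve each RREF row for its pivot's exponent:
  r0: exp(F) + (-1)·1 = 0 ⇒ exp(F) = 1
  r1: exp(q) + (1)·1 = 0 ⇒ exp(q) = -1
  r2: exp(D) + (3)·1 = 0 ⇒ exp(D) = -3
Π_1 = F · q^-1 · D^-3 · ν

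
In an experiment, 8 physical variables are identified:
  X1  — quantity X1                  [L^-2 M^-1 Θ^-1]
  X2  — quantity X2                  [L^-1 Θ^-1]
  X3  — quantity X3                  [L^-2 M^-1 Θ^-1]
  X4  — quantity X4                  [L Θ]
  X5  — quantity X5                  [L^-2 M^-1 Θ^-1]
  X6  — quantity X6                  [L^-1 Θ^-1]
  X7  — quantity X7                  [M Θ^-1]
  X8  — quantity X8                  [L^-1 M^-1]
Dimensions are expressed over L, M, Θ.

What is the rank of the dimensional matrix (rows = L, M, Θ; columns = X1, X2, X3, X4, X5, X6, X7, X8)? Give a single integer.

2

Write exponents as rows L,M,Θ / cols X1,X2,X3,X4,X5,X6,X7,X8:
  L: [-2 -1 -2  1 -2 -1  0 -1]
  M: [-1  0 -1  0 -1  0  1 -1]
  Θ: [-1 -1 -1  1 -1 -1 -1  0]
Echelon form has 2 nonzero rows (pivots: X1,X2)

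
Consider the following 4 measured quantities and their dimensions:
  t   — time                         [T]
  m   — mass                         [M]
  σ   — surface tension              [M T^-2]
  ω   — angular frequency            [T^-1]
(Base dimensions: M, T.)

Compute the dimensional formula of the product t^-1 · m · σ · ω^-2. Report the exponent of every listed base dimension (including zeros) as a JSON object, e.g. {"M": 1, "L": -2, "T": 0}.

{"M": 2, "T": -1}

Dimensional matrix (M×T by t×m×σ×ω):
  M: [ 0  1  1  0]
  T: [ 1  0 -2 -1]
  [M]: (-1)·0+(1)·1+(1)·1+(-2)·0 = 2
  [T]: (-1)·1+(1)·0+(1)·-2+(-2)·-1 = -1
⇒ M^2 T^-1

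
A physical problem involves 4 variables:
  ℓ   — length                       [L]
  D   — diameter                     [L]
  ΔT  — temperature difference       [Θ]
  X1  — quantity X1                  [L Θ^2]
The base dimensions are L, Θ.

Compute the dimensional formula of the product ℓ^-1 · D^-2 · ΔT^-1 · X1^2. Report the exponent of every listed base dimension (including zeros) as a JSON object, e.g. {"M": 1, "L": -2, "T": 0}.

{"L": -1, "Θ": 3}

Dimensional matrix (L×Θ by ℓ×D×ΔT×X1):
  L: [ 1  1  0  1]
  Θ: [ 0  0  1  2]
  [L]: (-1)·1+(-2)·1+(-1)·0+(2)·1 = -1
  [Θ]: (-1)·0+(-2)·0+(-1)·1+(2)·2 = 3
⇒ L^-1 Θ^3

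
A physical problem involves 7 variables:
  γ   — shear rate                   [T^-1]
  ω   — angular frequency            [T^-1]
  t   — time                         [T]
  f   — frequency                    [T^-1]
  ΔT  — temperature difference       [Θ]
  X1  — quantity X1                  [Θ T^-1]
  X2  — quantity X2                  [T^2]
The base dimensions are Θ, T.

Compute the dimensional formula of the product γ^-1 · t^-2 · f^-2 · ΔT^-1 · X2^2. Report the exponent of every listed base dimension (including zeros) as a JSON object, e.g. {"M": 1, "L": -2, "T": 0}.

{"Θ": -1, "T": 5}

Exponent matrix [Θ,T] × [γ,ω,t,f,ΔT,X1,X2]:
  Θ: [ 0  0  0  0  1  1  0]
  T: [-1 -1  1 -1  0 -1  2]
  [Θ]: (-1)·0+(-2)·0+(-2)·0+(-1)·1+(2)·0 = -1
  [T]: (-1)·-1+(-2)·1+(-2)·-1+(-1)·0+(2)·2 = 5
⇒ Θ^-1 T^5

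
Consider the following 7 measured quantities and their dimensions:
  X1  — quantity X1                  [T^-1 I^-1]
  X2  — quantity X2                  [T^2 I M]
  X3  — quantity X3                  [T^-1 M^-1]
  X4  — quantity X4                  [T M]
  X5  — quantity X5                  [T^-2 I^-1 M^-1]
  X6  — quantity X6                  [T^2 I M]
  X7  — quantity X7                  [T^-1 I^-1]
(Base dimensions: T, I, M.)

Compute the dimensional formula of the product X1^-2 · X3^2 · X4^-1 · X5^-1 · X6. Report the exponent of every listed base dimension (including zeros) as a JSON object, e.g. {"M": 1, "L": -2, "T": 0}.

Write exponents as rows T,I,M / cols X1,X2,X3,X4,X5,X6,X7:
  T: [-1  2 -1  1 -2  2 -1]
  I: [-1  1  0  0 -1  1 -1]
  M: [ 0  1 -1  1 -1  1  0]
  [T]: (-2)·-1+(2)·-1+(-1)·1+(-1)·-2+(1)·2 = 3
  [I]: (-2)·-1+(2)·0+(-1)·0+(-1)·-1+(1)·1 = 4
  [M]: (-2)·0+(2)·-1+(-1)·1+(-1)·-1+(1)·1 = -1
⇒ T^3 I^4 M^-1

{"T": 3, "I": 4, "M": -1}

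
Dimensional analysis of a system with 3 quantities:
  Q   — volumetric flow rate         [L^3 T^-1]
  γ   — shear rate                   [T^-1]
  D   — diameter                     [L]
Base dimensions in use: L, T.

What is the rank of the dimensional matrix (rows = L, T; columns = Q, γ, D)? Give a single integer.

2

Write exponents as rows L,T / cols Q,γ,D:
  L: [ 3  0  1]
  T: [-1 -1  0]
RREF → pivots at {Q,γ} ⇒ r = 2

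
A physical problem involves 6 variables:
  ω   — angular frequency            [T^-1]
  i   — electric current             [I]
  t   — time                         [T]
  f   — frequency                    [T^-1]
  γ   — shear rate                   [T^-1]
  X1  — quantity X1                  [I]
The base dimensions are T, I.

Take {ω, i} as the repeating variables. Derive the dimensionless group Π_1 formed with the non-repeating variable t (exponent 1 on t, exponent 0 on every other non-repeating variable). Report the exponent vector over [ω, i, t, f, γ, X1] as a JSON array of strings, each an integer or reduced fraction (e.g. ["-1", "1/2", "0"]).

Write exponents as rows T,I / cols ω,i,t,f,γ,X1:
  T: [-1  0  1 -1 -1  0]
  I: [ 0  1  0  0  0  1]
Row reduction gives pivot columns ω,i; rank = 2
Pivot set = {ω,i}, free = {t,f,γ,X1}
RREF:
  r0: [   1    0   -1    1    1    0]
  r1: [   0    1    0    0    0    1]
Fix exponent of t at 1, f at 0, γ at 0, X1 at 0; solve each RREF row for its pivot's exponent:
  r0: exp(ω) + (-1)·1 = 0 ⇒ exp(ω) = 1
  r1: exp(i) + (0)·1 = 0 ⇒ exp(i) = 0
Π_1 = ω · t

["1", "0", "1", "0", "0", "0"]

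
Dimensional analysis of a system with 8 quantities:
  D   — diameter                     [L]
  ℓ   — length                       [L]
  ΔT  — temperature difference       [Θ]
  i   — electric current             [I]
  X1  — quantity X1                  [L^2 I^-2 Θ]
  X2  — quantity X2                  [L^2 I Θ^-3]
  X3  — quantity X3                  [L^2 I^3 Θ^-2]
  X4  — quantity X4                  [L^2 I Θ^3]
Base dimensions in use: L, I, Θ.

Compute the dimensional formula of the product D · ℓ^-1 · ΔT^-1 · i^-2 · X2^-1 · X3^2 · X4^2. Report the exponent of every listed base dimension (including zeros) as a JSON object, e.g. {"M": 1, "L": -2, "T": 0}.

Exponent matrix [L,I,Θ] × [D,ℓ,ΔT,i,X1,X2,X3,X4]:
  L: [ 1  1  0  0  2  2  2  2]
  I: [ 0  0  0  1 -2  1  3  1]
  Θ: [ 0  0  1  0  1 -3 -2  3]
  [L]: (1)·1+(-1)·1+(-1)·0+(-2)·0+(-1)·2+(2)·2+(2)·2 = 6
  [I]: (1)·0+(-1)·0+(-1)·0+(-2)·1+(-1)·1+(2)·3+(2)·1 = 5
  [Θ]: (1)·0+(-1)·0+(-1)·1+(-2)·0+(-1)·-3+(2)·-2+(2)·3 = 4
⇒ L^6 I^5 Θ^4

{"L": 6, "I": 5, "Θ": 4}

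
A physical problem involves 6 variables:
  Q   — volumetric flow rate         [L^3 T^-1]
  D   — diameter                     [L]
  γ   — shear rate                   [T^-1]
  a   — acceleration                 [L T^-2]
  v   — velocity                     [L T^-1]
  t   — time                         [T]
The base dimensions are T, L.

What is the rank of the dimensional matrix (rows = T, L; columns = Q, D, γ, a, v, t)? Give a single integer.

2

Write exponents as rows T,L / cols Q,D,γ,a,v,t:
  T: [-1  0 -1 -2 -1  1]
  L: [ 3  1  0  1  1  0]
RREF → pivots at {Q,D} ⇒ r = 2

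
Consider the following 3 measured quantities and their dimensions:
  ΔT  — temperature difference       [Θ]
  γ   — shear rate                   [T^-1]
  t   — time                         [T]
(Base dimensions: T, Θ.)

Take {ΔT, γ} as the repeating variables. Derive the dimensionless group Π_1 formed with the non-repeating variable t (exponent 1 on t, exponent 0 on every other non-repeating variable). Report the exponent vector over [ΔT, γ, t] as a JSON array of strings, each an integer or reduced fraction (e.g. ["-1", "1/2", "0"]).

Write exponents as rows T,Θ / cols ΔT,γ,t:
  T: [ 0 -1  1]
  Θ: [ 1  0  0]
RREF → pivots at {ΔT,γ} ⇒ r = 2
Pivot set = {ΔT,γ}, free = {t}
RREF:
  r0: [   1    0    0]
  r1: [   0    1   -1]
Fix exponent of t at 1; solve each RREF row for its pivot's exponent:
  r0: exp(ΔT) + (0)·1 = 0 ⇒ exp(ΔT) = 0
  r1: exp(γ) + (-1)·1 = 0 ⇒ exp(γ) = 1
Π_1 = γ · t

["0", "1", "1"]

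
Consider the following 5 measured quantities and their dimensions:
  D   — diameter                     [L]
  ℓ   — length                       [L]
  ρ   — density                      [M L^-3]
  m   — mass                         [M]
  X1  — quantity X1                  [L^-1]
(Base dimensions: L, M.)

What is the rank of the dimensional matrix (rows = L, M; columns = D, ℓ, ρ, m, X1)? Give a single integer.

Dimensional matrix (L×M by D×ℓ×ρ×m×X1):
  L: [ 1  1 -3  0 -1]
  M: [ 0  0  1  1  0]
Echelon form has 2 nonzero rows (pivots: D,ρ)

2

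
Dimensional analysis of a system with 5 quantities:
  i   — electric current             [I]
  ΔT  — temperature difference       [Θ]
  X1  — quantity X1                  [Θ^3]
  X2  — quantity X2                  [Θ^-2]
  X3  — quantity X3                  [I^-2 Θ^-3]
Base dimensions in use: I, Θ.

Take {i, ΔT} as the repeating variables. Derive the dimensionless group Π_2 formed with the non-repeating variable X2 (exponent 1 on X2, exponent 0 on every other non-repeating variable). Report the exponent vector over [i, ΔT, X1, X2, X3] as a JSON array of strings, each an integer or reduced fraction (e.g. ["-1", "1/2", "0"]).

["0", "2", "0", "1", "0"]

Dimensional matrix (I×Θ by i×ΔT×X1×X2×X3):
  I: [ 1  0  0  0 -2]
  Θ: [ 0  1  3 -2 -3]
Echelon form has 2 nonzero rows (pivots: i,ΔT)
Pivot set = {i,ΔT}, free = {X1,X2,X3}
RREF:
  r0: [   1    0    0    0   -2]
  r1: [   0    1    3   -2   -3]
Fix exponent of X2 at 1, X1 at 0, X3 at 0; solve each RREF row for its pivot's exponent:
  r0: exp(i) + (0)·1 = 0 ⇒ exp(i) = 0
  r1: exp(ΔT) + (-2)·1 = 0 ⇒ exp(ΔT) = 2
Π_2 = ΔT^2 · X2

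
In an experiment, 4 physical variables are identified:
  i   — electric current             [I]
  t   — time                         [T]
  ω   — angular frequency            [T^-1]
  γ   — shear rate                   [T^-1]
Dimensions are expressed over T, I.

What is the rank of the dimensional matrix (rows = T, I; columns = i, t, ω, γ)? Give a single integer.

2

Dimensional matrix (T×I by i×t×ω×γ):
  T: [ 0  1 -1 -1]
  I: [ 1  0  0  0]
Echelon form has 2 nonzero rows (pivots: i,t)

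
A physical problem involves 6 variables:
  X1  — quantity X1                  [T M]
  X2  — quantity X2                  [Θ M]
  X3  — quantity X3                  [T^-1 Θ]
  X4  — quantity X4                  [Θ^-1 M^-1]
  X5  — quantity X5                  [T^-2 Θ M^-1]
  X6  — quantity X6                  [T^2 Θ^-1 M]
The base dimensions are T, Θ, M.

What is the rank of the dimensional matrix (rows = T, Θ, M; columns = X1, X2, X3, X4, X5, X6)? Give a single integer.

Exponent matrix [T,Θ,M] × [X1,X2,X3,X4,X5,X6]:
  T: [ 1  0 -1  0 -2  2]
  Θ: [ 0  1  1 -1  1 -1]
  M: [ 1  1  0 -1 -1  1]
Echelon form has 2 nonzero rows (pivots: X1,X2)

2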